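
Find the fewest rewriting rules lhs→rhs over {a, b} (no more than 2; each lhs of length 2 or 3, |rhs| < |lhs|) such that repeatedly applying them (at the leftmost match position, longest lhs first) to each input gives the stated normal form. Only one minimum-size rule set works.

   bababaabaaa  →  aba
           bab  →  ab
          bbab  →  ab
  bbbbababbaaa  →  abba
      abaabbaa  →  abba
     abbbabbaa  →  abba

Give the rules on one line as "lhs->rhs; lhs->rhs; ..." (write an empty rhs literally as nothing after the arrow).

aa->a; bab->ab

  | bababaabaaa => ababaabaaa => aabaabaaa => abaabaaa => ababaaa => aabaaa => abaaa => abaa => aba
  | bab => ab
  | bbab => bab => ab
  | bbbbababbaaa => bbbababbaaa => bbababbaaa => bababbaaa => ababbaaa => aabbaaa => abbaaa => abbaa => abba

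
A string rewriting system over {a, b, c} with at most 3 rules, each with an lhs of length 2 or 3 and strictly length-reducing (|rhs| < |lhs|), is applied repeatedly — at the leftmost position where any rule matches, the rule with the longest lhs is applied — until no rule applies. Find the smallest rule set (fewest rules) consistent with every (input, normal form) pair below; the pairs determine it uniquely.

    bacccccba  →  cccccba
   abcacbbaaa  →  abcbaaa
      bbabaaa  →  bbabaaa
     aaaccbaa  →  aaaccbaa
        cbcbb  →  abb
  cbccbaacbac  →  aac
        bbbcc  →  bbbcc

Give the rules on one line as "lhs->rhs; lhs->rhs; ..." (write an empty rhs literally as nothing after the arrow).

acb->; bac->c; cbc->a

  | bacccccba => cccccba
  | abcacbbaaa => abcbaaa
  | bbabaaa
  | aaaccbaa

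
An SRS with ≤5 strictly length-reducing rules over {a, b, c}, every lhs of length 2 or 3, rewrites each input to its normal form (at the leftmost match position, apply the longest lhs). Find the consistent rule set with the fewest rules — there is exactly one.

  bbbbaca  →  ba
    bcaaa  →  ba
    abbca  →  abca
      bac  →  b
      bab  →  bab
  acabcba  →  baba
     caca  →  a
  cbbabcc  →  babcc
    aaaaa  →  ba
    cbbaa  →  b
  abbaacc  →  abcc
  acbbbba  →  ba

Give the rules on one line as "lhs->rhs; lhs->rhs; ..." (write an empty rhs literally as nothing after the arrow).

  | bbbbaca => bbbaca => bbaca => baca => bba => ba
  | bcaaa => bcba => ba
  | abbca => abca
  | bac => bb => b

aa->b; ac->b; bb->b; cb->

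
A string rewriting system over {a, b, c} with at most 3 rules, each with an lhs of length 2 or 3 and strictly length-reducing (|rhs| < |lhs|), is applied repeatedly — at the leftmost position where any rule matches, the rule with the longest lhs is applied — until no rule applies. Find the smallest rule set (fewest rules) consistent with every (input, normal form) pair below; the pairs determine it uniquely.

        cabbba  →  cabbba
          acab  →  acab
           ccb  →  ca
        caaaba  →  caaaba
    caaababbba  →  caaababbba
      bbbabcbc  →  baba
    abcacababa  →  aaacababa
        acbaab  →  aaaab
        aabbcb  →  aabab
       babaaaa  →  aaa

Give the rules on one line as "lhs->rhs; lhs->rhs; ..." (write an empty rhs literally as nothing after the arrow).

  | cabbba
  | acab
  | ccb => ca
  | caaaba

baa->cb; bc->a; cb->a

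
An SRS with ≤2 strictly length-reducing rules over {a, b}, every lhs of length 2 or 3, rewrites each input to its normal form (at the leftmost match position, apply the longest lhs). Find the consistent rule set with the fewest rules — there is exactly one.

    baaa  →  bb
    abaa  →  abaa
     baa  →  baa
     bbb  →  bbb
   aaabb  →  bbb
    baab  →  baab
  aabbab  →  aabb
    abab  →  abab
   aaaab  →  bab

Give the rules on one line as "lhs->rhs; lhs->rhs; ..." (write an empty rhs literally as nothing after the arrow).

  | baaa => bb
  | abaa
  | baa
  | bbb

aaa->b; bba->b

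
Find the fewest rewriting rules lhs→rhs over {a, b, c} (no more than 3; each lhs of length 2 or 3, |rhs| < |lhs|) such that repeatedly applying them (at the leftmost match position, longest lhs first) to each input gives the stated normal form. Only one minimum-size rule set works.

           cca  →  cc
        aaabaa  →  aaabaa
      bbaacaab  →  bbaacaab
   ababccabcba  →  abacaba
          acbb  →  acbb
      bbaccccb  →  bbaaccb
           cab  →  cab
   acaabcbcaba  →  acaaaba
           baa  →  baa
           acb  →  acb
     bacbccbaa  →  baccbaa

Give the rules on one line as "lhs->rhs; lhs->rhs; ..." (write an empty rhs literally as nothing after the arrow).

  | cca => cc
  | aaabaa
  | bbaacaab
  | ababccabcba => abacabcba => abacaba

bc->; cca->cc; ccc->ac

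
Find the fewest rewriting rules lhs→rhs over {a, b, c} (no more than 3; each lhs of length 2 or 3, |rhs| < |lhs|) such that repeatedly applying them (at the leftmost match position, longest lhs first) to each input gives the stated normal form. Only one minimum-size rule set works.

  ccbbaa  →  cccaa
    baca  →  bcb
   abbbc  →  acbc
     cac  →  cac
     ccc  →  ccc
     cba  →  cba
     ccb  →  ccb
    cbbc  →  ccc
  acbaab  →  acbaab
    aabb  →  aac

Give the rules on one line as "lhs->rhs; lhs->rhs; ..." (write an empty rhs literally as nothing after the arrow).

aca->cb; bb->c

  | ccbbaa => cccaa
  | baca => bcb
  | abbbc => acbc
  | cac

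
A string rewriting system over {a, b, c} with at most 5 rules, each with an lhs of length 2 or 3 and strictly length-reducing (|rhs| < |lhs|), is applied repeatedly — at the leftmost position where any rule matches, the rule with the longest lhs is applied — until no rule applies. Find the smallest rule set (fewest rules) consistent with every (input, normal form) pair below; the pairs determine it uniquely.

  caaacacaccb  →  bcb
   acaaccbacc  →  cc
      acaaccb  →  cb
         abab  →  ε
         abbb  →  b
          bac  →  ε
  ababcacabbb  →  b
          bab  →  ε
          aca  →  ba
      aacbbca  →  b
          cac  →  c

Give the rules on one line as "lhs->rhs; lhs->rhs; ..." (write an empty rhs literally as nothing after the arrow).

  | caaacacaccb => aacacaccb => abacaccb => bacaccb => bbaccb => accb => bcb
  | acaaccbacc => baaccbacc => babcbacc => bbcbacc => cbacc => cbbc => cc
  | acaaccb => baaccb => babcb => bbcb => cb
  | abab => bab => bb => ε

ab->b; ac->b; bb->; ca->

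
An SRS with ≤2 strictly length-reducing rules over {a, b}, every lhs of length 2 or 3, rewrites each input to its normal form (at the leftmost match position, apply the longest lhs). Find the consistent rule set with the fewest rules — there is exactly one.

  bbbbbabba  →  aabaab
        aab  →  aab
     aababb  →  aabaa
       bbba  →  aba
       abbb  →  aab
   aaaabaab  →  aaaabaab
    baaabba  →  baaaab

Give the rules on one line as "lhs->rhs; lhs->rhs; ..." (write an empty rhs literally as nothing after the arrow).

bb->a; bba->ab

  | bbbbbabba => abbbabba => aababba => aabaab
  | aab
  | aababb => aabaa
  | bbba => aba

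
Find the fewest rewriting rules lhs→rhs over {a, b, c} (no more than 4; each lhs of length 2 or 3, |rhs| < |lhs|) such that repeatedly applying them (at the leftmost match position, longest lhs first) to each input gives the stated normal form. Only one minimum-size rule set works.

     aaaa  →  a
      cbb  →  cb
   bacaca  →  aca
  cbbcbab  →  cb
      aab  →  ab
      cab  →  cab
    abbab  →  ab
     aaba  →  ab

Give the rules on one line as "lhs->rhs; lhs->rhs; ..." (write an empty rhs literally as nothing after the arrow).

  | aaaa => aaa => aa => a
  | cbb => cb
  | bacaca => bcaca => aca
  | cbbcbab => cbcbab => cbab => cbb => cb

aa->a; ba->b; bb->b; bc->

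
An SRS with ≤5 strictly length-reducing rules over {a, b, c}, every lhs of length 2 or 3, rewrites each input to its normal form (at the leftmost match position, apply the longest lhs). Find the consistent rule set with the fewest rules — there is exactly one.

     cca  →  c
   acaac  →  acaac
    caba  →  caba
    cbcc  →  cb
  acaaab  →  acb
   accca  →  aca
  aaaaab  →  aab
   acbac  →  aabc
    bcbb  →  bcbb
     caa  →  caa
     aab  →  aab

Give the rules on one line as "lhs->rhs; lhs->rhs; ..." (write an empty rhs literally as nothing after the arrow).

  | cca => c
  | acaac
  | caba
  | cbcc => cb

aaa->; cba->ab; cc->; cca->c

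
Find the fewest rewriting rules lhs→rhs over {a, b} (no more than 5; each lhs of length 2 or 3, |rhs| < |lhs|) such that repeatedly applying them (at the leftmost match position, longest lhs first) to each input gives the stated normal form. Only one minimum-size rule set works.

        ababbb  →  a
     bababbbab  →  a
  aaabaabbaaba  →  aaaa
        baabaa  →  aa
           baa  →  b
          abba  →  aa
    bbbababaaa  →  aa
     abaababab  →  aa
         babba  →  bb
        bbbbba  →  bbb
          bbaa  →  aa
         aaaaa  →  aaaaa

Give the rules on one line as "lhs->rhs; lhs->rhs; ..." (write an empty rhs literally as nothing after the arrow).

  | ababbb => aabbb => abb => ab => a
  | bababbbab => bbabbbab => abbbbab => abbbab => abbab => abab => aab => a
  | aaabaabbaaba => aaaabbaaba => aaabaaba => aaaaba => aaaa
  | baabaa => babaa => bbaa => aba => aa

aab->a; ab->a; ba->b; bba->ab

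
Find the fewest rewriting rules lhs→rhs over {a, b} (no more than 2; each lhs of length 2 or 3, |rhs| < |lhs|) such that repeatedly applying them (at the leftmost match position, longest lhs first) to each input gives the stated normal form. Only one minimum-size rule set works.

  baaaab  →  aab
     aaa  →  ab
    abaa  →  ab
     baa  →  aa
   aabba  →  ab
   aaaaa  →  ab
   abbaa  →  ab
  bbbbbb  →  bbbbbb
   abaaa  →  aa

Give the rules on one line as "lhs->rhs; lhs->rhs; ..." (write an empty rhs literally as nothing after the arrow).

aaa->ab; ba->a

  | baaaab => aaaab => abab => aab
  | aaa => ab
  | abaa => aaa => ab
  | baa => aa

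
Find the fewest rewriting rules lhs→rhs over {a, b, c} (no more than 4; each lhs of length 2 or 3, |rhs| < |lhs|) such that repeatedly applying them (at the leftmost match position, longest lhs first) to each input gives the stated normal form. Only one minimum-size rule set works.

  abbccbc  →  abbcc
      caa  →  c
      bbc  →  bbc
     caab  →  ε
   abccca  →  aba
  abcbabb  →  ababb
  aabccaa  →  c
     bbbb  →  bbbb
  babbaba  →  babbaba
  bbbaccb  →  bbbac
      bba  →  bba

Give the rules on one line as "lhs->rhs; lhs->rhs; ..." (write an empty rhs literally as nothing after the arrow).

  | abbccbc => abbcc
  | caa => aa => c
  | bbc
  | caab => aab => cb => ε

aa->c; ca->a; cb->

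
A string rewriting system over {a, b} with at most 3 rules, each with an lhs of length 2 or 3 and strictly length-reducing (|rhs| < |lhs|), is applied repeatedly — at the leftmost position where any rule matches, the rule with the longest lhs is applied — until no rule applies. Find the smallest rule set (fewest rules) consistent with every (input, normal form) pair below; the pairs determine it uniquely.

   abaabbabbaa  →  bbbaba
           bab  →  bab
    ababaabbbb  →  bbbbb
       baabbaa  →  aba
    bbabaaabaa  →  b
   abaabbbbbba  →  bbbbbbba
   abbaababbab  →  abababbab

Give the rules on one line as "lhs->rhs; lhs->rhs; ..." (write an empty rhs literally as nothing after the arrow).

aa->b; baa->a

  | abaabbabbaa => aabbabbaa => bbbabbaa => bbbaba
  | bab
  | ababaabbbb => abaabbbb => aabbbb => bbbbb
  | baabbaa => abbaa => aba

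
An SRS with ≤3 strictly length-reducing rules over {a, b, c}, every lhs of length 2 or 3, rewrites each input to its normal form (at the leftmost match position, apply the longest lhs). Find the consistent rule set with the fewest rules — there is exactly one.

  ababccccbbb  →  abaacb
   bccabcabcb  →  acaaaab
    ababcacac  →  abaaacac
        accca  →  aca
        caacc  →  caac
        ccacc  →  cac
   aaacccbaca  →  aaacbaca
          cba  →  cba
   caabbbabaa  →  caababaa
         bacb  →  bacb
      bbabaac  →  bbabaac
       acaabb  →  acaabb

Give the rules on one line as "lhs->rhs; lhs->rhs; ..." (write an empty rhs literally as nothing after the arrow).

  | ababccccbbb => abaacccbbb => abaaccbbb => abaacbbb => abaacb
  | bccabcabcb => acabcabcb => acaaabcb => acaaaab
  | ababcacac => abaaacac
  | accca => acca => aca

bbb->b; bc->a; cc->c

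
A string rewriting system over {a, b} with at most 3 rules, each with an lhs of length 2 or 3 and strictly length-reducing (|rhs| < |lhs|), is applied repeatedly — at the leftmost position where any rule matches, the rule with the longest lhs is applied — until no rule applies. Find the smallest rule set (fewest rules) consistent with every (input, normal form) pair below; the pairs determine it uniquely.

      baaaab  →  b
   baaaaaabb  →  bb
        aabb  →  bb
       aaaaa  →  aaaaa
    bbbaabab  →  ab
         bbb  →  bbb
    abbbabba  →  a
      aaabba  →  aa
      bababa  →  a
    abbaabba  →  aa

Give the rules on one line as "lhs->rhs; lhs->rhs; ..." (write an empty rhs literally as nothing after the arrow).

aab->b; ba->a

  | baaaab => aaaab => aab => b
  | baaaaaabb => aaaaaabb => aaaabb => aabb => bb
  | aabb => bb
  | aaaaa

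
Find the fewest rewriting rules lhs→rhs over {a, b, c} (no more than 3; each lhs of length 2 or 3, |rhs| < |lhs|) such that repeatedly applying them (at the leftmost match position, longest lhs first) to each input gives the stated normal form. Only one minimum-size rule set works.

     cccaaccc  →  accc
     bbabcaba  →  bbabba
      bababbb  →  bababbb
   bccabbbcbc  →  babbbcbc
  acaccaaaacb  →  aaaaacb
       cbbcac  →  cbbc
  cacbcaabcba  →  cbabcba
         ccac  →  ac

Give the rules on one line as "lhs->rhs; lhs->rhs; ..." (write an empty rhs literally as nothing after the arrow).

  | cccaaccc => caaccc => accc
  | bbabcaba => bbabba
  | bababbb
  | bccabbbcbc => babbbcbc

ca->; cca->a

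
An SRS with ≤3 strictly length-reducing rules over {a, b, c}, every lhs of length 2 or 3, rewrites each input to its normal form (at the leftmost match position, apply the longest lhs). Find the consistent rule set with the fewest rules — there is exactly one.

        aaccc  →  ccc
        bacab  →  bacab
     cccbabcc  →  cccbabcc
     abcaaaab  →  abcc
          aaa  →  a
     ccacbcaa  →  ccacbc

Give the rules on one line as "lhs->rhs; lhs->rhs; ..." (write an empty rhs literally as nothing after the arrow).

  | aaccc => ccc
  | bacab
  | cccbabcc
  | abcaaaab => abcaab => abcc

aa->; aab->c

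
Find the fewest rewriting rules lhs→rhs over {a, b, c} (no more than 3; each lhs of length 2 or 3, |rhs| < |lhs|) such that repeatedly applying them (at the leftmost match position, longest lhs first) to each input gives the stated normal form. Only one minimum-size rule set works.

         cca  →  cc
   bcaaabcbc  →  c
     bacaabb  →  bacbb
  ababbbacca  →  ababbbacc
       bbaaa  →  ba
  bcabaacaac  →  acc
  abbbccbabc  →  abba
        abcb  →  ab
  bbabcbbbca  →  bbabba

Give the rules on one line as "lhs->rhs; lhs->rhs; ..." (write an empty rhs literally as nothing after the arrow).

aa->c; bc->; ca->c

  | cca => cc
  | bcaaabcbc => aaabcbc => cabcbc => cbcbc => cbc => c
  | bacaabb => bacabb => bacbb
  | ababbbacca => ababbbacc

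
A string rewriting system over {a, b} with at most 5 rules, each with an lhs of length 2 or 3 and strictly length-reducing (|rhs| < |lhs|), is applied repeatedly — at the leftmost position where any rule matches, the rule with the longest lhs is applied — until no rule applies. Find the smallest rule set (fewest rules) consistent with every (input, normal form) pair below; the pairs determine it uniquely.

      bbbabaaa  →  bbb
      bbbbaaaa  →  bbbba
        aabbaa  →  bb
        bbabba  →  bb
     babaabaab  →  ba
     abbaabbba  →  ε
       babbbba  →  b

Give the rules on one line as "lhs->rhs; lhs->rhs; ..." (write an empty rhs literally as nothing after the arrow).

aa->; aaa->; ab->a; aba->

  | bbbabaaa => bbbaa => bbb
  | bbbbaaaa => bbbba
  | aabbaa => bbaa => bb
  | bbabba => bbaba => bb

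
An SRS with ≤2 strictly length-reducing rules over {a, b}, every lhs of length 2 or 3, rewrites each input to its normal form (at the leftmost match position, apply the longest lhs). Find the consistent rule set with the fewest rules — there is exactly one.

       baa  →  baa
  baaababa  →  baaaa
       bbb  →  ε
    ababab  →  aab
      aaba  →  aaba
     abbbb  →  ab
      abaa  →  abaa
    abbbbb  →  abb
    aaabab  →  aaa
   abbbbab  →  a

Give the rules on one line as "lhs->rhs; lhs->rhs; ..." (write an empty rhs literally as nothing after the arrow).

bab->; bbb->

  | baa
  | baaababa => baaaa
  | bbb => ε
  | ababab => aab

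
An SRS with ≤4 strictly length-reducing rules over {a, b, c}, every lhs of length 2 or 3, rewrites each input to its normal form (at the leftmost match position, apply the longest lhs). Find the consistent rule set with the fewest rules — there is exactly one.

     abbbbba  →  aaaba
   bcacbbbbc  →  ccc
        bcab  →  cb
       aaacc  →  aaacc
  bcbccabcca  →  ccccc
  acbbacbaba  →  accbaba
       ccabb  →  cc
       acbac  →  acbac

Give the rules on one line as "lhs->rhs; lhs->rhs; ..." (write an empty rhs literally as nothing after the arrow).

bb->a; bc->c; ca->c

  | abbbbba => aabbba => aaaba
  | bcacbbbbc => cacbbbbc => ccbbbbc => ccabbc => ccbbc => ccac => ccc
  | bcab => cab => cb
  | aaacc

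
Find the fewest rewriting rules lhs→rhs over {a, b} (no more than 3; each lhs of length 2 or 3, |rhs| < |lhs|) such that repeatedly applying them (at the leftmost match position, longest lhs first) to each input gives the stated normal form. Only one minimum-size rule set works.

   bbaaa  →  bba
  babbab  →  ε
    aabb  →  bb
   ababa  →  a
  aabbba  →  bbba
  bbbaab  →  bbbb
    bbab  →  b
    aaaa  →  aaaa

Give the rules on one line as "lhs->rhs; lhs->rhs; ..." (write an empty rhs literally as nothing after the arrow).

  | bbaaa => bba
  | babbab => bab => ε
  | aabb => abb => bb
  | ababa => baba => a

ab->b; baa->b; bab->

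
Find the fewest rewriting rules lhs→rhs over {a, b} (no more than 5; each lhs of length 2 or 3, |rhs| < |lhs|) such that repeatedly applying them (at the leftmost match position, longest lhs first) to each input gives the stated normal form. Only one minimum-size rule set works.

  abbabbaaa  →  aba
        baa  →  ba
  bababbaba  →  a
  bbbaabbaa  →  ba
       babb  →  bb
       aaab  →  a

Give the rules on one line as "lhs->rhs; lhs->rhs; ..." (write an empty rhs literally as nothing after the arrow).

aa->a; aab->a; bab->b; bba->aa

  | abbabbaaa => aaabbaaa => aabbaaa => abaaa => abaa => aba
  | baa => ba
  | bababbaba => babbaba => bbaba => aaba => aa => a
  | bbbaabbaa => baaabbaa => baabbaa => babaa => baa => ba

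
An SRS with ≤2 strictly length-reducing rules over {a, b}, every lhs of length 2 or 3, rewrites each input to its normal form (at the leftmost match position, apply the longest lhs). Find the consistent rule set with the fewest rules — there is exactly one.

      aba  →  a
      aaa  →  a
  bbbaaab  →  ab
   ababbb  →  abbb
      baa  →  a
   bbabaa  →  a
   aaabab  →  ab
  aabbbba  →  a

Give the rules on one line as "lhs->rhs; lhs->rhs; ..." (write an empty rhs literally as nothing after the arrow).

aa->a; ba->a

  | aba => aa => a
  | aaa => aa => a
  | bbbaaab => bbaaab => baaab => aaab => aab => ab
  | ababbb => aabbb => abbb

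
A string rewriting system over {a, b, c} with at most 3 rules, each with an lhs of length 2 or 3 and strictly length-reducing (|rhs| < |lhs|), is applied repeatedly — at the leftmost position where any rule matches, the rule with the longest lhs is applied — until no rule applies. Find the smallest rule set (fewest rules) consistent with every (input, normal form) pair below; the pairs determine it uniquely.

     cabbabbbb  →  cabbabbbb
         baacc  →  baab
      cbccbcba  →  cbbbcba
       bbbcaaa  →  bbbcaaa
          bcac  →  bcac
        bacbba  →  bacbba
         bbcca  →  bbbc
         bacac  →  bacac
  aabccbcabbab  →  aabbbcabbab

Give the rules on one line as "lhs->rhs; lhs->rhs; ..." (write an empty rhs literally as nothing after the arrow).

cc->b; cca->bc

  | cabbabbbb
  | baacc => baab
  | cbccbcba => cbbbcba
  | bbbcaaa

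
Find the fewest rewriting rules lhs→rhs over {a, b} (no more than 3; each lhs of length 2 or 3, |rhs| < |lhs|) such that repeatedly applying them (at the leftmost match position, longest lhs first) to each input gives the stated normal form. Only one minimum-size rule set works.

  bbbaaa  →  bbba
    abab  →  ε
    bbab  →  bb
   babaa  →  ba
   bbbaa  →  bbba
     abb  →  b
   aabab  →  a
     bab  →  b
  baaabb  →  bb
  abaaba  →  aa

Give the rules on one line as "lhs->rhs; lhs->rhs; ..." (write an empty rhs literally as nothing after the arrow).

ab->; baa->ba

  | bbbaaa => bbbaa => bbba
  | abab => ab => ε
  | bbab => bb
  | babaa => baa => ba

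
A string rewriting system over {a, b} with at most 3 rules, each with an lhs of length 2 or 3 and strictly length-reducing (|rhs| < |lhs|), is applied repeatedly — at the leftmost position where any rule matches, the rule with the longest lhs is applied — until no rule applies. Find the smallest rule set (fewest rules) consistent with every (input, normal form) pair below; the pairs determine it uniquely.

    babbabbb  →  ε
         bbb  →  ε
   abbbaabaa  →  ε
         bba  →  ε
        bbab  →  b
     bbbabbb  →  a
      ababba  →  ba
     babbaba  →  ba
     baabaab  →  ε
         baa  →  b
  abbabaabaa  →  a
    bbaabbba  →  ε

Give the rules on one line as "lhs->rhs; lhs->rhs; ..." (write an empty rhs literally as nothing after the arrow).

aa->; ab->; bb->a

  | babbabbb => bbabbb => aabbb => bbb => ab => ε
  | bbb => ab => ε
  | abbbaabaa => bbaabaa => aaabaa => abaa => aa => ε
  | bba => aa => ε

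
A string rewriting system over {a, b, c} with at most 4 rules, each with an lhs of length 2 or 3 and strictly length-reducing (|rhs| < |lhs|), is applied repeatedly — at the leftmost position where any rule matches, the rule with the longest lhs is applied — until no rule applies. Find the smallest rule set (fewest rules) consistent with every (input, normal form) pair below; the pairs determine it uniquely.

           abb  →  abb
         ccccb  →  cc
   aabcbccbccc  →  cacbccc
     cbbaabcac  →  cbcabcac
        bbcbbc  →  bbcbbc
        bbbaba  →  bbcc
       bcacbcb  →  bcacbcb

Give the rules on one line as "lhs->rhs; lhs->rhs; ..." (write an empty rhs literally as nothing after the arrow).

  | abb
  | ccccb => cc
  | aabcbccbccc => cacbccbccc => cacbccc
  | cbbaabcac => cbcabcac

aab->ca; ba->c; ccb->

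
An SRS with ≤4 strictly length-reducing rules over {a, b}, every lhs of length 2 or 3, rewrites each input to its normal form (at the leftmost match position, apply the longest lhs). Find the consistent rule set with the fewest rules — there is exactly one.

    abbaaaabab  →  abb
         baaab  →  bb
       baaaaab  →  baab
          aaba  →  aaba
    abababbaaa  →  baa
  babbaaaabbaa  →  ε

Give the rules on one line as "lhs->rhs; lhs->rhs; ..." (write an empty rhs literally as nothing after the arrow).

aaa->; bab->ab; bba->b; bbb->

  | abbaaaabab => abaaabab => abbab => abb
  | baaab => bb
  | baaaaab => baab
  | aaba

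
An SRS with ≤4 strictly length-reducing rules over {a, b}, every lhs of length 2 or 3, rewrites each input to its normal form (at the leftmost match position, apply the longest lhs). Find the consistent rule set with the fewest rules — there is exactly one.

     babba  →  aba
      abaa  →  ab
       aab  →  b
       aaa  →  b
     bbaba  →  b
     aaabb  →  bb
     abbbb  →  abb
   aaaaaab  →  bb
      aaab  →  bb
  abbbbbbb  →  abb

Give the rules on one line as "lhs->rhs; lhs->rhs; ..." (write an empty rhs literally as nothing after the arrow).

  | babba => aba
  | abaa => ab
  | aab => b
  | aaa => b

aa->; aaa->b; bab->a; bbb->bb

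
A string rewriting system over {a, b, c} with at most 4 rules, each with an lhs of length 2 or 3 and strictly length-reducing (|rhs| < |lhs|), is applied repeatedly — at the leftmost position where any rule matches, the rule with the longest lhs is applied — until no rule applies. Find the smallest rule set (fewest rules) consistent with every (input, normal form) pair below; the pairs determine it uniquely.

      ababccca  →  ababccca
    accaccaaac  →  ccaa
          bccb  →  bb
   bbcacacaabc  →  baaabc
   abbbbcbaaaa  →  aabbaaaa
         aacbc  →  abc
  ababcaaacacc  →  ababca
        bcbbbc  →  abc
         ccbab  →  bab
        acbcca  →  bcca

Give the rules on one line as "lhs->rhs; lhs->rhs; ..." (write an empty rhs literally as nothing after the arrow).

ac->; bbb->a; bbc->ba; cb->b

  | ababccca
  | accaccaaac => caccaaac => ccaaac => ccaa
  | bccb => bcb => bb
  | bbcacacaabc => baacacaabc => baacaabc => baaabc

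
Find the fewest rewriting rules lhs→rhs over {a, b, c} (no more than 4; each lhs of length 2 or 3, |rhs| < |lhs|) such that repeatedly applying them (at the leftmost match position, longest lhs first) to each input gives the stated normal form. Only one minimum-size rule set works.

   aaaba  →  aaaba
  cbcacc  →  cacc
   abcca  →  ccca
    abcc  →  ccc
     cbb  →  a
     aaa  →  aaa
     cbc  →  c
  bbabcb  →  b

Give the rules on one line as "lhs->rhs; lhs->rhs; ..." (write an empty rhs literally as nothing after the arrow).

abc->cc; bc->; cbb->a

  | aaaba
  | cbcacc => cacc
  | abcca => ccca
  | abcc => ccc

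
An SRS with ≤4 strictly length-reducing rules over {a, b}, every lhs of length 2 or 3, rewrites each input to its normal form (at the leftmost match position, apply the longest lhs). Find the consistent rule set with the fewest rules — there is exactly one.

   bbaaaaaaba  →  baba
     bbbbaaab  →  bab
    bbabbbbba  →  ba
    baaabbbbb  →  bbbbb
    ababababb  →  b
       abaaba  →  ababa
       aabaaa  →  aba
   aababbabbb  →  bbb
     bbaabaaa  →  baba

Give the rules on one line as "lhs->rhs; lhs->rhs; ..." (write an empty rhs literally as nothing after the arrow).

aa->a; abb->b; bba->ba

  | bbaaaaaaba => baaaaaaba => baaaaaba => baaaaba => baaaba => baaba => baba
  | bbbbaaab => bbbaaab => bbaaab => baaab => baab => bab
  | bbabbbbba => babbbbba => bbbbba => bbbba => bbba => bba => ba
  | baaabbbbb => baabbbbb => babbbbb => bbbbb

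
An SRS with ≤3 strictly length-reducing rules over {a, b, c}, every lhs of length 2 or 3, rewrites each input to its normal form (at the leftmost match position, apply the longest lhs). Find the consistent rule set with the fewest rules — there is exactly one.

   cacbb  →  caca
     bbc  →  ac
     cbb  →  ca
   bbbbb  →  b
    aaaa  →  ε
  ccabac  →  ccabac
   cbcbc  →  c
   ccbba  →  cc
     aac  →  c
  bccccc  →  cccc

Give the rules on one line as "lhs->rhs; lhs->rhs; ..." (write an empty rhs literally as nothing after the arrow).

aa->; bb->a; bc->

  | cacbb => caca
  | bbc => ac
  | cbb => ca
  | bbbbb => abbb => aab => b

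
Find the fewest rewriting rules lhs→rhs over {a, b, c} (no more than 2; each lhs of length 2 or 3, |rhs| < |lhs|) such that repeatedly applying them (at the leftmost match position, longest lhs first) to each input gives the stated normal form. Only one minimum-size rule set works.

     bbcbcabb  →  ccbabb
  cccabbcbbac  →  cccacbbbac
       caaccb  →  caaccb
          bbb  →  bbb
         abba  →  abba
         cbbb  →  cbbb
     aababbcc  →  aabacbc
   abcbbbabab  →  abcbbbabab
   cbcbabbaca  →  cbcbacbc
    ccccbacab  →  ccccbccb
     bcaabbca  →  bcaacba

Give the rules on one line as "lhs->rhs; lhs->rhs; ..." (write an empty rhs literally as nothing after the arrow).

aca->cc; bbc->cb

  | bbcbcabb => cbbcabb => ccbabb
  | cccabbcbbac => cccacbbbac
  | caaccb
  | bbb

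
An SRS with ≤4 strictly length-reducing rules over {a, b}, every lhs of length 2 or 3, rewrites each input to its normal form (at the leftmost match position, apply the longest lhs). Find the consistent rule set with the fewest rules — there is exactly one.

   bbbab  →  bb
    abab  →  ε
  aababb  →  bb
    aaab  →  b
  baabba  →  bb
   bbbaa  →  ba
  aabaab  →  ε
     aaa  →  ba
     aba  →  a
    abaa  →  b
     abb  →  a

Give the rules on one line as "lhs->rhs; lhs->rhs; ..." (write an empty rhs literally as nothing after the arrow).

  | bbbab => bb
  | abab => ab => ε
  | aababb => bbabb => bb
  | aaab => bab => b

aa->b; ab->; abb->a; bba->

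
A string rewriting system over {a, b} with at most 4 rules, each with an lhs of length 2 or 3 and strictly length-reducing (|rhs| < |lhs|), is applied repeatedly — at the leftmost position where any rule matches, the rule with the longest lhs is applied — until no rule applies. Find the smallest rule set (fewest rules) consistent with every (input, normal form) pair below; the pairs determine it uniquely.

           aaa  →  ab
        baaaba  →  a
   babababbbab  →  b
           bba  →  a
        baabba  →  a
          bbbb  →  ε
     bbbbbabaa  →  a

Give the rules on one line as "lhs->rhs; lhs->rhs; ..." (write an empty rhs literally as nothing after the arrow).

aa->a; aaa->ab; ba->; bb->

  | aaa => ab
  | baaaba => aaba => aba => a
  | babababbbab => bababbbab => babbbab => bbbab => bab => b
  | bba => a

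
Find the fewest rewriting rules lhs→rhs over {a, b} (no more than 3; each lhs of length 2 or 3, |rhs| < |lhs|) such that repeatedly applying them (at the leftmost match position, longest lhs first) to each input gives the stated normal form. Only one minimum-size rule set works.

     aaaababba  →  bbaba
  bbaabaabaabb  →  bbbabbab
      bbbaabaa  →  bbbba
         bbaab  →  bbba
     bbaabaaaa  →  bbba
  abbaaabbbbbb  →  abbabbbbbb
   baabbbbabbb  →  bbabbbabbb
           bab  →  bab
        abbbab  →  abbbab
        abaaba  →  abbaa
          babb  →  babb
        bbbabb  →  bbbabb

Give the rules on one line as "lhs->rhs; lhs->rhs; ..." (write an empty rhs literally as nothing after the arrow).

aaa->a; aab->ba

  | aaaababba => aababba => baabba => bbaba
  | bbaabaabaabb => bbbaaabaabb => bbbabaabb => bbbabbab
  | bbbaabaa => bbbbaaa => bbbba
  | bbaab => bbba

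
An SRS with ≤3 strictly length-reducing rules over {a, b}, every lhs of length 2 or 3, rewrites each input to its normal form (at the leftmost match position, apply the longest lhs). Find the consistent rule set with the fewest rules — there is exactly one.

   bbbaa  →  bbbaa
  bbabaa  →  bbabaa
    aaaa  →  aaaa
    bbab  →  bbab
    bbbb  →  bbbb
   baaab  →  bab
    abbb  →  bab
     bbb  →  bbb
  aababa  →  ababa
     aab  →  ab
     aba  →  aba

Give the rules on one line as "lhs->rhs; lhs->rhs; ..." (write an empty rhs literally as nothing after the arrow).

aab->ab; abb->ba

  | bbbaa
  | bbabaa
  | aaaa
  | bbab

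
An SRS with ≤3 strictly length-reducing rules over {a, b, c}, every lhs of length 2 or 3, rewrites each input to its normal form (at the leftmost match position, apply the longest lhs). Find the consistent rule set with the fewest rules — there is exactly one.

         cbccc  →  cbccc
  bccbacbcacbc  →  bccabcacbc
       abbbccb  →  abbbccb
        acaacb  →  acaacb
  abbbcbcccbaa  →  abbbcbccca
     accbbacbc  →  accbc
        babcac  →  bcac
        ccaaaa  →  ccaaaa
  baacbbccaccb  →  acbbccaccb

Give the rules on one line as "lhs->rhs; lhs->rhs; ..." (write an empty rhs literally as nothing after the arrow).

  | cbccc
  | bccbacbcacbc => bccabcacbc
  | abbbccb
  | acaacb

ba->; bac->a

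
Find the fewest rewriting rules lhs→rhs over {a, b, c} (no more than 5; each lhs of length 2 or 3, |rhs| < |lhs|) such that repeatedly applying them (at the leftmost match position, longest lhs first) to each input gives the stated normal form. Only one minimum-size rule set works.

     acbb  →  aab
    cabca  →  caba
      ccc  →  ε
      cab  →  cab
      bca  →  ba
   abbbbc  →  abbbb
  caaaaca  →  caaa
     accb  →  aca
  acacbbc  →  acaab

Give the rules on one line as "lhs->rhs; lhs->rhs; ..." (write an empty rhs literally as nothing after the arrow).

  | acbb => aab
  | cabca => caba
  | ccc => ε
  | cab

aac->; bc->b; cb->a; ccc->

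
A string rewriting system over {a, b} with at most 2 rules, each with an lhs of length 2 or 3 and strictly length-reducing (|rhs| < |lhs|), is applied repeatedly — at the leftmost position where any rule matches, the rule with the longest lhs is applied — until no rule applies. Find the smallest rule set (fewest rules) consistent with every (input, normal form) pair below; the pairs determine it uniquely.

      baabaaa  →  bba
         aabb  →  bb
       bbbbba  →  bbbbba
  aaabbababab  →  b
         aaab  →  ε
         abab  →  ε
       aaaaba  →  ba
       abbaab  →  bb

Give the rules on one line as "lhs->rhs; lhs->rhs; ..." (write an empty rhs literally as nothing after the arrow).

aa->; ab->

  | baabaaa => bbaaa => bba
  | aabb => bb
  | bbbbba
  | aaabbababab => abbababab => bababab => babab => bab => b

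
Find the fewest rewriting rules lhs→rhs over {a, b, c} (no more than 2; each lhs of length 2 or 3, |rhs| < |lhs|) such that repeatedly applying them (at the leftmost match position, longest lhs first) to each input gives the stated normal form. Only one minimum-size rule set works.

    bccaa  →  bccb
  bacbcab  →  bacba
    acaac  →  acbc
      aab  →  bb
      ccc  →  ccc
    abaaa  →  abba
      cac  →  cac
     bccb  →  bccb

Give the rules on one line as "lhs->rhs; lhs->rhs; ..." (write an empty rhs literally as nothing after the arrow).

aa->b; cab->a

  | bccaa => bccb
  | bacbcab => bacba
  | acaac => acbc
  | aab => bb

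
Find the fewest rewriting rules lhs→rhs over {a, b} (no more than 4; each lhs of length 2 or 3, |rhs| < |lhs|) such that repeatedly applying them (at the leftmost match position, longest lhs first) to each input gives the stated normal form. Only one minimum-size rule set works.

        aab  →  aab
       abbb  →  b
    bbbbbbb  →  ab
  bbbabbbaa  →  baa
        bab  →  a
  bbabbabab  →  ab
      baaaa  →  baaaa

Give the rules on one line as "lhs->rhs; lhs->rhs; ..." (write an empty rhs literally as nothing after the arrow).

abb->; bab->bb; bb->a; bba->ba

  | aab
  | abbb => b
  | bbbbbbb => abbbbb => bbb => ab
  | bbbabbbaa => ababbbaa => abbbbaa => bbaa => baa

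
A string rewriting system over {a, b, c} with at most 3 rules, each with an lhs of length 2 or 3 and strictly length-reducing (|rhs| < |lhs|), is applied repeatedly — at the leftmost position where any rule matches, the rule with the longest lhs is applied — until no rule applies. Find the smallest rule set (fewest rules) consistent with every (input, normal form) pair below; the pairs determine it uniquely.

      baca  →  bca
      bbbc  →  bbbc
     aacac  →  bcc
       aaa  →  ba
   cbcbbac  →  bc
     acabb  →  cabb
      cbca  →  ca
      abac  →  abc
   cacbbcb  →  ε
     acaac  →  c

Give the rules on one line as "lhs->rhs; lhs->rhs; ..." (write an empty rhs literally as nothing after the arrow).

aa->b; ac->c; cb->

  | baca => bca
  | bbbc
  | aacac => bcac => bcc
  | aaa => ba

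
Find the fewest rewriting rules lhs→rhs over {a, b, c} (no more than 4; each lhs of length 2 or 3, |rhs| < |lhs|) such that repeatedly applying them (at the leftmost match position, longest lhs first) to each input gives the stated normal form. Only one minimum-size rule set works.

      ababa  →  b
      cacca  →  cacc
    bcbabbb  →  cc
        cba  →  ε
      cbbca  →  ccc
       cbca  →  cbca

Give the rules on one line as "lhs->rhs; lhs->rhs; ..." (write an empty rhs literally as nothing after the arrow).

aba->bc; bb->c; cba->; cca->cc

  | ababa => bcba => b
  | cacca => cacc
  | bcbabbb => bbbb => cbb => cc
  | cba => ε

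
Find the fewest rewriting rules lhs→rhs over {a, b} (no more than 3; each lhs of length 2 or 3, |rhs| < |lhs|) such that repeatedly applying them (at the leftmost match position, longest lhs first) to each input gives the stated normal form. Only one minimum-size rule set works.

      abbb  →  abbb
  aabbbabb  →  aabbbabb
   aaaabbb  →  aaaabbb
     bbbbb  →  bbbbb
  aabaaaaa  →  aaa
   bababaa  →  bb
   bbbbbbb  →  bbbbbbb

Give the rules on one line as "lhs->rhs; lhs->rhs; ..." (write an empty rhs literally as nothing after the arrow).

aba->ba; baa->

  | abbb
  | aabbbabb
  | aaaabbb
  | bbbbb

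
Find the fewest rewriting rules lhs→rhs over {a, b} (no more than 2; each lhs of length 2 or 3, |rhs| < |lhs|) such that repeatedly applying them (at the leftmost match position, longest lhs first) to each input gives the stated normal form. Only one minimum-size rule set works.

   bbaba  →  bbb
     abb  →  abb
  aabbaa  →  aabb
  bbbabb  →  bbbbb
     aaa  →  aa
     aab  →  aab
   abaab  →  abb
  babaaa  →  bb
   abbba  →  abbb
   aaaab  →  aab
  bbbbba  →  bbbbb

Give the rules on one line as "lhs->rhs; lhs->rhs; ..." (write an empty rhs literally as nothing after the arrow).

aaa->aa; ba->b

  | bbaba => bbba => bbb
  | abb
  | aabbaa => aabba => aabb
  | bbbabb => bbbbb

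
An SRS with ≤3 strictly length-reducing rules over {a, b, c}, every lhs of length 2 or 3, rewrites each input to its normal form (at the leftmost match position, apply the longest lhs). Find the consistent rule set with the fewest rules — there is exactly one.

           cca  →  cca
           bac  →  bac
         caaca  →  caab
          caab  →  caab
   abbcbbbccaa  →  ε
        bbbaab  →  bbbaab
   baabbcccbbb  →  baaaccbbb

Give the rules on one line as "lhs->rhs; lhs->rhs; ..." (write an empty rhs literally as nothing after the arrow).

aba->; aca->ab; bbc->a

  | cca
  | bac
  | caaca => caab
  | caab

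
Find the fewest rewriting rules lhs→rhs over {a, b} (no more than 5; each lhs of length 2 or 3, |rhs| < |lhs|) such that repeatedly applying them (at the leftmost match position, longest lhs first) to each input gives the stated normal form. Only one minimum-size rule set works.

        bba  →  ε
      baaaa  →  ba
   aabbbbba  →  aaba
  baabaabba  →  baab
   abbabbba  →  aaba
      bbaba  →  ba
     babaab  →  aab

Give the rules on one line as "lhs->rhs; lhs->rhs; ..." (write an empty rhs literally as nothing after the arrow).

aaa->; abb->a; bab->; bba->

  | bba => ε
  | baaaa => ba
  | aabbbbba => aabbba => aaba
  | baabaabba => baabaaa => baab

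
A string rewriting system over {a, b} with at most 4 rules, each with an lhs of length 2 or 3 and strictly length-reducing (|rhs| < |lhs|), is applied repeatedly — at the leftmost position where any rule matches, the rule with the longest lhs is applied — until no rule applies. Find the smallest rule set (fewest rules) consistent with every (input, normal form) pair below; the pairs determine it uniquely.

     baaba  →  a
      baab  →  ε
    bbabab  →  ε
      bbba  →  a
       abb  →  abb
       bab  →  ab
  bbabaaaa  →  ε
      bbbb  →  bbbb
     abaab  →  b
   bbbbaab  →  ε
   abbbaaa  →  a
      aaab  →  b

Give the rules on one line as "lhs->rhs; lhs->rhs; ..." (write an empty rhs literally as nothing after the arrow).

  | baaba => aaba => a
  | baab => aab => ε
  | bbabab => babab => abab => aab => ε
  | bbba => bba => ba => a

aa->; aaa->; aab->; ba->a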